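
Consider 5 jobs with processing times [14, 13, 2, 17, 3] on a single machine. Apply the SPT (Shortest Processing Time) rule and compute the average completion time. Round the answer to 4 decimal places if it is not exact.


Sort jobs by processing time (SPT order): [2, 3, 13, 14, 17]
Compute completion times sequentially:
  Job 1: processing = 2, completes at 2
  Job 2: processing = 3, completes at 5
  Job 3: processing = 13, completes at 18
  Job 4: processing = 14, completes at 32
  Job 5: processing = 17, completes at 49
Sum of completion times = 106
Average completion time = 106/5 = 21.2

21.2


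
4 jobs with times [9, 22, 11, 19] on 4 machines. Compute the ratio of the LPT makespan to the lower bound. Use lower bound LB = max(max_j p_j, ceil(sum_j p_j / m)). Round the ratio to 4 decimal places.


LPT order: [22, 19, 11, 9]
Machine loads after assignment: [22, 19, 11, 9]
LPT makespan = 22
Lower bound = max(max_job, ceil(total/4)) = max(22, 16) = 22
Ratio = 22 / 22 = 1.0

1.0


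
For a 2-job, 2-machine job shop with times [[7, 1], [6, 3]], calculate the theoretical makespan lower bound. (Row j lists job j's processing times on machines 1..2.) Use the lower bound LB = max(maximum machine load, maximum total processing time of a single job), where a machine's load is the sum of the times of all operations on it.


Machine loads:
  Machine 1: 7 + 6 = 13
  Machine 2: 1 + 3 = 4
Max machine load = 13
Job totals:
  Job 1: 8
  Job 2: 9
Max job total = 9
Lower bound = max(13, 9) = 13

13


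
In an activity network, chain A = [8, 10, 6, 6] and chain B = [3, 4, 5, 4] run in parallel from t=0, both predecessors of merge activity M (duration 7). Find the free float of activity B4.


ES(B4) = sum of predecessors on chain B = 12
EF(B4) = ES + duration = 12 + 4 = 16
Successor of B4 is M. ES(M) = max(sum(A), sum(B)) = max(30, 16) = 30
Free float = ES(successor) - EF(current) = 30 - 16 = 14

14


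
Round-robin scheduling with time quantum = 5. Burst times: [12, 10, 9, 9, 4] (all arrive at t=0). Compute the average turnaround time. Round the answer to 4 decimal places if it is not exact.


Time quantum = 5
Execution trace:
  J1 runs 5 units, time = 5
  J2 runs 5 units, time = 10
  J3 runs 5 units, time = 15
  J4 runs 5 units, time = 20
  J5 runs 4 units, time = 24
  J1 runs 5 units, time = 29
  J2 runs 5 units, time = 34
  J3 runs 4 units, time = 38
  J4 runs 4 units, time = 42
  J1 runs 2 units, time = 44
Finish times: [44, 34, 38, 42, 24]
Average turnaround = 182/5 = 36.4

36.4


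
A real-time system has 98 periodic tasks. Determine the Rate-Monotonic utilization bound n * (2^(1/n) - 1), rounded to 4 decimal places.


Compute 2^(1/98) = 1.0070980027
Subtract 1: 1.0070980027 - 1 = 0.0070980027
Multiply by n: 98 * 0.0070980027 = 0.6956042646
Round to 4 dp: 0.6956

0.6956


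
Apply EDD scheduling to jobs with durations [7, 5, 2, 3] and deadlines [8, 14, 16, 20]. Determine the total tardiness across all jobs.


Sort by due date (EDD order): [(7, 8), (5, 14), (2, 16), (3, 20)]
Compute completion times and tardiness:
  Job 1: p=7, d=8, C=7, tardiness=max(0,7-8)=0
  Job 2: p=5, d=14, C=12, tardiness=max(0,12-14)=0
  Job 3: p=2, d=16, C=14, tardiness=max(0,14-16)=0
  Job 4: p=3, d=20, C=17, tardiness=max(0,17-20)=0
Total tardiness = 0

0


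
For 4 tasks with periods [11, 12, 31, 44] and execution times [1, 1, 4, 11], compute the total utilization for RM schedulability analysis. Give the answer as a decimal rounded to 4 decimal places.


Compute individual utilizations (exact fractions):
  Task 1: C/T = 1/11 (approx. 0.0909)
  Task 2: C/T = 1/12 (approx. 0.0833)
  Task 3: C/T = 4/31 (approx. 0.129)
  Task 4: C/T = 11/44 = 1/4 (approx. 0.25)
Total utilization U = 1/11 + 1/12 + 4/31 + 1/4 = 566/1023
Rounded to 4 decimal places: U = 0.5533
RM (Liu & Layland) bound for 4 tasks = 0.756828; compare with U = 566/1023 (approx. 0.553275)
U <= bound, so schedulable by RM sufficient condition.

0.5533


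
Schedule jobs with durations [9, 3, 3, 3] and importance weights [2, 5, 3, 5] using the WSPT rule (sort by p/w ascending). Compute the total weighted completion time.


Compute p/w ratios and sort ascending (WSPT): [(3, 5), (3, 5), (3, 3), (9, 2)]
Compute weighted completion times:
  Job (p=3,w=5): C=3, w*C=5*3=15
  Job (p=3,w=5): C=6, w*C=5*6=30
  Job (p=3,w=3): C=9, w*C=3*9=27
  Job (p=9,w=2): C=18, w*C=2*18=36
Total weighted completion time = 108

108


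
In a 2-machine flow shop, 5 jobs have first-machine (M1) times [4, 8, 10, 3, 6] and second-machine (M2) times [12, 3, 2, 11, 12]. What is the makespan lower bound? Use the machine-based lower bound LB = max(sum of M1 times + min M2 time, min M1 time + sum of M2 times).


LB1 = sum(M1 times) + min(M2 times) = 31 + 2 = 33
LB2 = min(M1 times) + sum(M2 times) = 3 + 40 = 43
Lower bound = max(LB1, LB2) = max(33, 43) = 43

43


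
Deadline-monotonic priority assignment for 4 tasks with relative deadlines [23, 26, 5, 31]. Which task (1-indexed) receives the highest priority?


Sort tasks by relative deadline (ascending):
  Task 3: deadline = 5
  Task 1: deadline = 23
  Task 2: deadline = 26
  Task 4: deadline = 31
Priority order (highest first): [3, 1, 2, 4]
Highest priority task = 3

3


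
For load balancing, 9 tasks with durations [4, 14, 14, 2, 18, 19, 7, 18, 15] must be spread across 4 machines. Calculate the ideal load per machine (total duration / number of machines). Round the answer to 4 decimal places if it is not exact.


Total processing time = 4 + 14 + 14 + 2 + 18 + 19 + 7 + 18 + 15 = 111
Number of machines = 4
Ideal balanced load = 111 / 4 = 27.75

27.75


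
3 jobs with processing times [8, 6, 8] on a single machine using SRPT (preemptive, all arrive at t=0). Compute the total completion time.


Since all jobs arrive at t=0, SRPT equals SPT ordering.
SPT order: [6, 8, 8]
Completion times:
  Job 1: p=6, C=6
  Job 2: p=8, C=14
  Job 3: p=8, C=22
Total completion time = 6 + 14 + 22 = 42

42


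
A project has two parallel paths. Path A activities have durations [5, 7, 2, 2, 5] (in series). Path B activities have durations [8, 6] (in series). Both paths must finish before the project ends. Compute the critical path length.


Path A total = 5 + 7 + 2 + 2 + 5 = 21
Path B total = 8 + 6 = 14
Critical path = longest path = max(21, 14) = 21

21


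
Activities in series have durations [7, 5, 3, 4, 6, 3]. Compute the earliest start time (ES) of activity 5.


Activity 5 starts after activities 1 through 4 complete.
Predecessor durations: [7, 5, 3, 4]
ES = 7 + 5 + 3 + 4 = 19

19


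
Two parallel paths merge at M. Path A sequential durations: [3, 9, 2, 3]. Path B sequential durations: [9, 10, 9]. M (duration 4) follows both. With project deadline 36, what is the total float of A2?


Forward pass: ES(A2) = sum of predecessors on chain A = 3
EF = ES + duration = 3 + 9 = 12
Backward pass: LF(M) = deadline = 36; LS(M) = 36 - 4 = 32
LF(A2) = LS(M) - sum(successors on chain A) = 32 - 5 = 27
LS = LF - duration = 27 - 9 = 18
Total float = LS - ES = 18 - 3 = 15

15


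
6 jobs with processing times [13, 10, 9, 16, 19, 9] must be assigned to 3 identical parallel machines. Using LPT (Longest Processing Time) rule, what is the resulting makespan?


Sort jobs in decreasing order (LPT): [19, 16, 13, 10, 9, 9]
Assign each job to the least loaded machine:
  Machine 1: jobs [19, 9], load = 28
  Machine 2: jobs [16, 9], load = 25
  Machine 3: jobs [13, 10], load = 23
Makespan = max load = 28

28


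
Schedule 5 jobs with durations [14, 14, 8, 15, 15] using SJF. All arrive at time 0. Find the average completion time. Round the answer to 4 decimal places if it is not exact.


SJF order (ascending): [8, 14, 14, 15, 15]
Completion times:
  Job 1: burst=8, C=8
  Job 2: burst=14, C=22
  Job 3: burst=14, C=36
  Job 4: burst=15, C=51
  Job 5: burst=15, C=66
Average completion = 183/5 = 36.6

36.6


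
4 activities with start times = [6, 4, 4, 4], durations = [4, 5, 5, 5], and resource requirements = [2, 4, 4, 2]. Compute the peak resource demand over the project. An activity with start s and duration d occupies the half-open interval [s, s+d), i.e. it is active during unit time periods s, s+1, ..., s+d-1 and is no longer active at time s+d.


Each activity i is active on [start_i, start_i + duration_i).
Compute total resource usage per time slot:
  t=0: active resources = [], total = 0
  t=1: active resources = [], total = 0
  t=2: active resources = [], total = 0
  t=3: active resources = [], total = 0
  t=4: active resources = [4, 4, 2], total = 10
  t=5: active resources = [4, 4, 2], total = 10
  t=6: active resources = [2, 4, 4, 2], total = 12
  t=7: active resources = [2, 4, 4, 2], total = 12
  t=8: active resources = [2, 4, 4, 2], total = 12
  t=9: active resources = [2], total = 2
Peak resource demand = 12

12


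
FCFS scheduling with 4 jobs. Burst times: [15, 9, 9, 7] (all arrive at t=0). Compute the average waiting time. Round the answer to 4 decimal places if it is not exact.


FCFS order (as given): [15, 9, 9, 7]
Waiting times:
  Job 1: wait = 0
  Job 2: wait = 15
  Job 3: wait = 24
  Job 4: wait = 33
Sum of waiting times = 72
Average waiting time = 72/4 = 18.0

18.0


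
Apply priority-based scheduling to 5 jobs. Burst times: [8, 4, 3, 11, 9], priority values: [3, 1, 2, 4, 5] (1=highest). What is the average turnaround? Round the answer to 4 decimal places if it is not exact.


Sort by priority (ascending = highest first):
Order: [(1, 4), (2, 3), (3, 8), (4, 11), (5, 9)]
Completion times:
  Priority 1, burst=4, C=4
  Priority 2, burst=3, C=7
  Priority 3, burst=8, C=15
  Priority 4, burst=11, C=26
  Priority 5, burst=9, C=35
Average turnaround = 87/5 = 17.4

17.4


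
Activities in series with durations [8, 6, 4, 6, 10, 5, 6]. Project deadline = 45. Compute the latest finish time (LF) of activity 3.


LF(activity 3) = deadline - sum of successor durations
Successors: activities 4 through 7 with durations [6, 10, 5, 6]
Sum of successor durations = 27
LF = 45 - 27 = 18

18


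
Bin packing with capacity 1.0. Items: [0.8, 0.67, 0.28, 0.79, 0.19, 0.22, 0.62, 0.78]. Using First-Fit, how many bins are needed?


Place items sequentially using First-Fit:
  Item 0.8 -> new Bin 1
  Item 0.67 -> new Bin 2
  Item 0.28 -> Bin 2 (now 0.95)
  Item 0.79 -> new Bin 3
  Item 0.19 -> Bin 1 (now 0.99)
  Item 0.22 -> new Bin 4
  Item 0.62 -> Bin 4 (now 0.84)
  Item 0.78 -> new Bin 5
Total bins used = 5

5


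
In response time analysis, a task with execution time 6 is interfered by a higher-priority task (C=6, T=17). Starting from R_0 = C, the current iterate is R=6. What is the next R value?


R_next = C + ceil(R_prev / T_hp) * C_hp
ceil(6 / 17) = ceil(0.3529) = 1
Interference = 1 * 6 = 6
R_next = 6 + 6 = 12

12


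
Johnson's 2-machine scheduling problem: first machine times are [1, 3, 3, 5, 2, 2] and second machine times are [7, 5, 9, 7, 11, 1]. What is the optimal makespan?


Apply Johnson's rule:
  Group 1 (a <= b): [(1, 1, 7), (5, 2, 11), (2, 3, 5), (3, 3, 9), (4, 5, 7)]
  Group 2 (a > b): [(6, 2, 1)]
Optimal job order: [1, 5, 2, 3, 4, 6]
Schedule:
  Job 1: M1 done at 1, M2 done at 8
  Job 5: M1 done at 3, M2 done at 19
  Job 2: M1 done at 6, M2 done at 24
  Job 3: M1 done at 9, M2 done at 33
  Job 4: M1 done at 14, M2 done at 40
  Job 6: M1 done at 16, M2 done at 41
Makespan = 41

41


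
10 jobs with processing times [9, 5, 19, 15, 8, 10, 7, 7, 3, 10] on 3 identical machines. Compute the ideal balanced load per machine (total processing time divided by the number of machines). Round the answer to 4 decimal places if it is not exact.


Total processing time = 9 + 5 + 19 + 15 + 8 + 10 + 7 + 7 + 3 + 10 = 93
Number of machines = 3
Ideal balanced load = 93 / 3 = 31.0

31.0


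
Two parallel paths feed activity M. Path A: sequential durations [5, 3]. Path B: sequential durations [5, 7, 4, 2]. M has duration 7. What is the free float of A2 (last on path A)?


ES(A2) = sum of predecessors on chain A = 5
EF(A2) = ES + duration = 5 + 3 = 8
Successor of A2 is M. ES(M) = max(sum(A), sum(B)) = max(8, 18) = 18
Free float = ES(successor) - EF(current) = 18 - 8 = 10

10


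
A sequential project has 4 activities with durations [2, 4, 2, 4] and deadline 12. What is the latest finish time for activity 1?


LF(activity 1) = deadline - sum of successor durations
Successors: activities 2 through 4 with durations [4, 2, 4]
Sum of successor durations = 10
LF = 12 - 10 = 2

2


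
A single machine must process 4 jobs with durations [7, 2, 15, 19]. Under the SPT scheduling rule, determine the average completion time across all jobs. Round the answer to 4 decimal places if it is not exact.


Sort jobs by processing time (SPT order): [2, 7, 15, 19]
Compute completion times sequentially:
  Job 1: processing = 2, completes at 2
  Job 2: processing = 7, completes at 9
  Job 3: processing = 15, completes at 24
  Job 4: processing = 19, completes at 43
Sum of completion times = 78
Average completion time = 78/4 = 19.5

19.5


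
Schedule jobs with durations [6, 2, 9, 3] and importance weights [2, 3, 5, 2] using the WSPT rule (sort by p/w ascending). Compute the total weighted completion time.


Compute p/w ratios and sort ascending (WSPT): [(2, 3), (3, 2), (9, 5), (6, 2)]
Compute weighted completion times:
  Job (p=2,w=3): C=2, w*C=3*2=6
  Job (p=3,w=2): C=5, w*C=2*5=10
  Job (p=9,w=5): C=14, w*C=5*14=70
  Job (p=6,w=2): C=20, w*C=2*20=40
Total weighted completion time = 126

126


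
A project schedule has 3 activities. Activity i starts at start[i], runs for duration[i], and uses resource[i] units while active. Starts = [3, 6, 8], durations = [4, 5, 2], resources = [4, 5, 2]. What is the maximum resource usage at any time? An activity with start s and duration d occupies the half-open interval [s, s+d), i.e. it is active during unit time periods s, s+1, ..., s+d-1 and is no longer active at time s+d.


Each activity i is active on [start_i, start_i + duration_i).
Compute total resource usage per time slot:
  t=0: active resources = [], total = 0
  t=1: active resources = [], total = 0
  t=2: active resources = [], total = 0
  t=3: active resources = [4], total = 4
  t=4: active resources = [4], total = 4
  t=5: active resources = [4], total = 4
  t=6: active resources = [4, 5], total = 9
  t=7: active resources = [5], total = 5
  t=8: active resources = [5, 2], total = 7
  t=9: active resources = [5, 2], total = 7
  t=10: active resources = [5], total = 5
Peak resource demand = 9

9


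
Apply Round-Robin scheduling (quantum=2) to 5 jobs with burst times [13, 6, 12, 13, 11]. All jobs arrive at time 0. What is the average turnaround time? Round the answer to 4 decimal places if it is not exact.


Time quantum = 2
Execution trace:
  J1 runs 2 units, time = 2
  J2 runs 2 units, time = 4
  J3 runs 2 units, time = 6
  J4 runs 2 units, time = 8
  J5 runs 2 units, time = 10
  J1 runs 2 units, time = 12
  J2 runs 2 units, time = 14
  J3 runs 2 units, time = 16
  J4 runs 2 units, time = 18
  J5 runs 2 units, time = 20
  J1 runs 2 units, time = 22
  J2 runs 2 units, time = 24
  J3 runs 2 units, time = 26
  J4 runs 2 units, time = 28
  J5 runs 2 units, time = 30
  J1 runs 2 units, time = 32
  J3 runs 2 units, time = 34
  J4 runs 2 units, time = 36
  J5 runs 2 units, time = 38
  J1 runs 2 units, time = 40
  J3 runs 2 units, time = 42
  J4 runs 2 units, time = 44
  J5 runs 2 units, time = 46
  J1 runs 2 units, time = 48
  J3 runs 2 units, time = 50
  J4 runs 2 units, time = 52
  J5 runs 1 units, time = 53
  J1 runs 1 units, time = 54
  J4 runs 1 units, time = 55
Finish times: [54, 24, 50, 55, 53]
Average turnaround = 236/5 = 47.2

47.2


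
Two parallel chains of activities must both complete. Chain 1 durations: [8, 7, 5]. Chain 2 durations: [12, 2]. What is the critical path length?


Path A total = 8 + 7 + 5 = 20
Path B total = 12 + 2 = 14
Critical path = longest path = max(20, 14) = 20

20


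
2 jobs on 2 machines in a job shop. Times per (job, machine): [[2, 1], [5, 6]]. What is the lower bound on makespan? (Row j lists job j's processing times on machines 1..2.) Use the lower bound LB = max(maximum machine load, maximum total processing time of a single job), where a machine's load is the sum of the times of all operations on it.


Machine loads:
  Machine 1: 2 + 5 = 7
  Machine 2: 1 + 6 = 7
Max machine load = 7
Job totals:
  Job 1: 3
  Job 2: 11
Max job total = 11
Lower bound = max(7, 11) = 11

11


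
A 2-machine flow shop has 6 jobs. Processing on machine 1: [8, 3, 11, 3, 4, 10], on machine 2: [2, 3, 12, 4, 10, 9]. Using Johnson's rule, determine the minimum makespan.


Apply Johnson's rule:
  Group 1 (a <= b): [(2, 3, 3), (4, 3, 4), (5, 4, 10), (3, 11, 12)]
  Group 2 (a > b): [(6, 10, 9), (1, 8, 2)]
Optimal job order: [2, 4, 5, 3, 6, 1]
Schedule:
  Job 2: M1 done at 3, M2 done at 6
  Job 4: M1 done at 6, M2 done at 10
  Job 5: M1 done at 10, M2 done at 20
  Job 3: M1 done at 21, M2 done at 33
  Job 6: M1 done at 31, M2 done at 42
  Job 1: M1 done at 39, M2 done at 44
Makespan = 44

44


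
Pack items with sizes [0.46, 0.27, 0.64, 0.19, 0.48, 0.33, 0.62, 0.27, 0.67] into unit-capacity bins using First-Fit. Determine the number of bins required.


Place items sequentially using First-Fit:
  Item 0.46 -> new Bin 1
  Item 0.27 -> Bin 1 (now 0.73)
  Item 0.64 -> new Bin 2
  Item 0.19 -> Bin 1 (now 0.92)
  Item 0.48 -> new Bin 3
  Item 0.33 -> Bin 2 (now 0.97)
  Item 0.62 -> new Bin 4
  Item 0.27 -> Bin 3 (now 0.75)
  Item 0.67 -> new Bin 5
Total bins used = 5

5


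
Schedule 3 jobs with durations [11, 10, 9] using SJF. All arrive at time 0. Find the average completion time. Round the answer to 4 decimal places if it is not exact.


SJF order (ascending): [9, 10, 11]
Completion times:
  Job 1: burst=9, C=9
  Job 2: burst=10, C=19
  Job 3: burst=11, C=30
Average completion = 58/3 = 19.3333

19.3333


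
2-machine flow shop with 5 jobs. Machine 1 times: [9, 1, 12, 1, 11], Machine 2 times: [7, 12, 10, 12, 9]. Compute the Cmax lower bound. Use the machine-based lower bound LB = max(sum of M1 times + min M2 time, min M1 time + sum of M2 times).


LB1 = sum(M1 times) + min(M2 times) = 34 + 7 = 41
LB2 = min(M1 times) + sum(M2 times) = 1 + 50 = 51
Lower bound = max(LB1, LB2) = max(41, 51) = 51

51


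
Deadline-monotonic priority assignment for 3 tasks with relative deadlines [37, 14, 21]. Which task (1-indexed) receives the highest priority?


Sort tasks by relative deadline (ascending):
  Task 2: deadline = 14
  Task 3: deadline = 21
  Task 1: deadline = 37
Priority order (highest first): [2, 3, 1]
Highest priority task = 2

2


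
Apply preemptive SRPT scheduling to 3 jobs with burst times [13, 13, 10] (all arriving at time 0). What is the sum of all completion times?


Since all jobs arrive at t=0, SRPT equals SPT ordering.
SPT order: [10, 13, 13]
Completion times:
  Job 1: p=10, C=10
  Job 2: p=13, C=23
  Job 3: p=13, C=36
Total completion time = 10 + 23 + 36 = 69

69


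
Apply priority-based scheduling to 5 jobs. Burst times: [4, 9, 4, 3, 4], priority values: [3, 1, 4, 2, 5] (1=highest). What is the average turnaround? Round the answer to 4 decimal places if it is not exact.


Sort by priority (ascending = highest first):
Order: [(1, 9), (2, 3), (3, 4), (4, 4), (5, 4)]
Completion times:
  Priority 1, burst=9, C=9
  Priority 2, burst=3, C=12
  Priority 3, burst=4, C=16
  Priority 4, burst=4, C=20
  Priority 5, burst=4, C=24
Average turnaround = 81/5 = 16.2

16.2


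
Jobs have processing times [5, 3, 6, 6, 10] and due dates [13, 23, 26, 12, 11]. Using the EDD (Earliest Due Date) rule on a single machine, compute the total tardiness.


Sort by due date (EDD order): [(10, 11), (6, 12), (5, 13), (3, 23), (6, 26)]
Compute completion times and tardiness:
  Job 1: p=10, d=11, C=10, tardiness=max(0,10-11)=0
  Job 2: p=6, d=12, C=16, tardiness=max(0,16-12)=4
  Job 3: p=5, d=13, C=21, tardiness=max(0,21-13)=8
  Job 4: p=3, d=23, C=24, tardiness=max(0,24-23)=1
  Job 5: p=6, d=26, C=30, tardiness=max(0,30-26)=4
Total tardiness = 17

17


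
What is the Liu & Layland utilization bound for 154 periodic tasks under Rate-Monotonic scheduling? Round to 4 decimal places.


Compute 2^(1/154) = 1.0045111002
Subtract 1: 1.0045111002 - 1 = 0.0045111002
Multiply by n: 154 * 0.0045111002 = 0.6947094308
Round to 4 dp: 0.6947

0.6947


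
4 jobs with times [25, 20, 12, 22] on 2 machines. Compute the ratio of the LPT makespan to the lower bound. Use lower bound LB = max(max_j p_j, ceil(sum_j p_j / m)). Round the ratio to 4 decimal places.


LPT order: [25, 22, 20, 12]
Machine loads after assignment: [37, 42]
LPT makespan = 42
Lower bound = max(max_job, ceil(total/2)) = max(25, 40) = 40
Ratio = 42 / 40 = 1.05

1.05


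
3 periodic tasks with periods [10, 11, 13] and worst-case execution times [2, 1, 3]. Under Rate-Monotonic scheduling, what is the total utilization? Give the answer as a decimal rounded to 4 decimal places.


Compute individual utilizations (exact fractions):
  Task 1: C/T = 2/10 = 1/5 (approx. 0.2)
  Task 2: C/T = 1/11 (approx. 0.0909)
  Task 3: C/T = 3/13 (approx. 0.2308)
Total utilization U = 1/5 + 1/11 + 3/13 = 373/715
Rounded to 4 decimal places: U = 0.5217
RM (Liu & Layland) bound for 3 tasks = 0.779763; compare with U = 373/715 (approx. 0.521678)
U <= bound, so schedulable by RM sufficient condition.

0.5217


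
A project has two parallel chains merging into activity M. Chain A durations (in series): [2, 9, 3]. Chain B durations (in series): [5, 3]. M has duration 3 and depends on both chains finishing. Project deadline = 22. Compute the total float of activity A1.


Forward pass: ES(A1) = sum of predecessors on chain A = 0
EF = ES + duration = 0 + 2 = 2
Backward pass: LF(M) = deadline = 22; LS(M) = 22 - 3 = 19
LF(A1) = LS(M) - sum(successors on chain A) = 19 - 12 = 7
LS = LF - duration = 7 - 2 = 5
Total float = LS - ES = 5 - 0 = 5

5


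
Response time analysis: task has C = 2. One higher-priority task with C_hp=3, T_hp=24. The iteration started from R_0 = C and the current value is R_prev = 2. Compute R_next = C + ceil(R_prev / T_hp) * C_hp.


R_next = C + ceil(R_prev / T_hp) * C_hp
ceil(2 / 24) = ceil(0.0833) = 1
Interference = 1 * 3 = 3
R_next = 2 + 3 = 5

5


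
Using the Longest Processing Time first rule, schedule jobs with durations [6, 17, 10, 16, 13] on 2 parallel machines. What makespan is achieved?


Sort jobs in decreasing order (LPT): [17, 16, 13, 10, 6]
Assign each job to the least loaded machine:
  Machine 1: jobs [17, 10, 6], load = 33
  Machine 2: jobs [16, 13], load = 29
Makespan = max load = 33

33


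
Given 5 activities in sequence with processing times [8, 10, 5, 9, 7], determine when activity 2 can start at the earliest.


Activity 2 starts after activities 1 through 1 complete.
Predecessor durations: [8]
ES = 8 = 8

8


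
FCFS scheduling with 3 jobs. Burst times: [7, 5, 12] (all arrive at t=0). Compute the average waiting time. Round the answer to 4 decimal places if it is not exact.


FCFS order (as given): [7, 5, 12]
Waiting times:
  Job 1: wait = 0
  Job 2: wait = 7
  Job 3: wait = 12
Sum of waiting times = 19
Average waiting time = 19/3 = 6.3333

6.3333


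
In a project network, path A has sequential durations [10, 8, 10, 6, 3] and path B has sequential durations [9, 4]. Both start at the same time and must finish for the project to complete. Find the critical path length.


Path A total = 10 + 8 + 10 + 6 + 3 = 37
Path B total = 9 + 4 = 13
Critical path = longest path = max(37, 13) = 37

37


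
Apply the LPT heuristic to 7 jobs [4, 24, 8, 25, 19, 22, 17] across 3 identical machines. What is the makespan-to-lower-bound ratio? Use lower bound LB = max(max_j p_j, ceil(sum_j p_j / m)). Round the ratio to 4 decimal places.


LPT order: [25, 24, 22, 19, 17, 8, 4]
Machine loads after assignment: [37, 41, 41]
LPT makespan = 41
Lower bound = max(max_job, ceil(total/3)) = max(25, 40) = 40
Ratio = 41 / 40 = 1.025

1.025


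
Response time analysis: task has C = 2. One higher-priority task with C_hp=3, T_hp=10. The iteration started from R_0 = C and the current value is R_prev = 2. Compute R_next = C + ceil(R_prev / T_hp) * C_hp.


R_next = C + ceil(R_prev / T_hp) * C_hp
ceil(2 / 10) = ceil(0.2) = 1
Interference = 1 * 3 = 3
R_next = 2 + 3 = 5

5


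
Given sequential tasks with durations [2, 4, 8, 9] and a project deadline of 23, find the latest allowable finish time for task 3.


LF(activity 3) = deadline - sum of successor durations
Successors: activities 4 through 4 with durations [9]
Sum of successor durations = 9
LF = 23 - 9 = 14

14


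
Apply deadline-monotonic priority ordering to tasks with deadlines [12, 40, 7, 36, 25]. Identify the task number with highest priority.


Sort tasks by relative deadline (ascending):
  Task 3: deadline = 7
  Task 1: deadline = 12
  Task 5: deadline = 25
  Task 4: deadline = 36
  Task 2: deadline = 40
Priority order (highest first): [3, 1, 5, 4, 2]
Highest priority task = 3

3


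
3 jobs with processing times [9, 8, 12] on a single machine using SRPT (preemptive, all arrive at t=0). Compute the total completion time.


Since all jobs arrive at t=0, SRPT equals SPT ordering.
SPT order: [8, 9, 12]
Completion times:
  Job 1: p=8, C=8
  Job 2: p=9, C=17
  Job 3: p=12, C=29
Total completion time = 8 + 17 + 29 = 54

54


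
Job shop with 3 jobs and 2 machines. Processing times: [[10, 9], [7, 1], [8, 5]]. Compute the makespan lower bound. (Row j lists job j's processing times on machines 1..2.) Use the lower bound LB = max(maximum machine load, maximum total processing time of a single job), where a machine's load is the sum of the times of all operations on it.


Machine loads:
  Machine 1: 10 + 7 + 8 = 25
  Machine 2: 9 + 1 + 5 = 15
Max machine load = 25
Job totals:
  Job 1: 19
  Job 2: 8
  Job 3: 13
Max job total = 19
Lower bound = max(25, 19) = 25

25


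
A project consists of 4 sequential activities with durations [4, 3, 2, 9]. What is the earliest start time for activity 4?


Activity 4 starts after activities 1 through 3 complete.
Predecessor durations: [4, 3, 2]
ES = 4 + 3 + 2 = 9

9


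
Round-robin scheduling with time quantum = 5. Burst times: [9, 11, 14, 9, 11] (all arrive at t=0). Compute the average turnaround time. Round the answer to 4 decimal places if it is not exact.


Time quantum = 5
Execution trace:
  J1 runs 5 units, time = 5
  J2 runs 5 units, time = 10
  J3 runs 5 units, time = 15
  J4 runs 5 units, time = 20
  J5 runs 5 units, time = 25
  J1 runs 4 units, time = 29
  J2 runs 5 units, time = 34
  J3 runs 5 units, time = 39
  J4 runs 4 units, time = 43
  J5 runs 5 units, time = 48
  J2 runs 1 units, time = 49
  J3 runs 4 units, time = 53
  J5 runs 1 units, time = 54
Finish times: [29, 49, 53, 43, 54]
Average turnaround = 228/5 = 45.6

45.6


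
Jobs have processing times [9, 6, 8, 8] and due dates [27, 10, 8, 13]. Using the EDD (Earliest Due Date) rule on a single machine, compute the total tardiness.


Sort by due date (EDD order): [(8, 8), (6, 10), (8, 13), (9, 27)]
Compute completion times and tardiness:
  Job 1: p=8, d=8, C=8, tardiness=max(0,8-8)=0
  Job 2: p=6, d=10, C=14, tardiness=max(0,14-10)=4
  Job 3: p=8, d=13, C=22, tardiness=max(0,22-13)=9
  Job 4: p=9, d=27, C=31, tardiness=max(0,31-27)=4
Total tardiness = 17

17


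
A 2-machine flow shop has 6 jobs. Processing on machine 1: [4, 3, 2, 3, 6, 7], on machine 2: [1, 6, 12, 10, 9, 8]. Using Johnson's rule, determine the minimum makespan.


Apply Johnson's rule:
  Group 1 (a <= b): [(3, 2, 12), (2, 3, 6), (4, 3, 10), (5, 6, 9), (6, 7, 8)]
  Group 2 (a > b): [(1, 4, 1)]
Optimal job order: [3, 2, 4, 5, 6, 1]
Schedule:
  Job 3: M1 done at 2, M2 done at 14
  Job 2: M1 done at 5, M2 done at 20
  Job 4: M1 done at 8, M2 done at 30
  Job 5: M1 done at 14, M2 done at 39
  Job 6: M1 done at 21, M2 done at 47
  Job 1: M1 done at 25, M2 done at 48
Makespan = 48

48


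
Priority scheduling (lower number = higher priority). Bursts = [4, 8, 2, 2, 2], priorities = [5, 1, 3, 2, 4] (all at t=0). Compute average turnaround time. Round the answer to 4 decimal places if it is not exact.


Sort by priority (ascending = highest first):
Order: [(1, 8), (2, 2), (3, 2), (4, 2), (5, 4)]
Completion times:
  Priority 1, burst=8, C=8
  Priority 2, burst=2, C=10
  Priority 3, burst=2, C=12
  Priority 4, burst=2, C=14
  Priority 5, burst=4, C=18
Average turnaround = 62/5 = 12.4

12.4


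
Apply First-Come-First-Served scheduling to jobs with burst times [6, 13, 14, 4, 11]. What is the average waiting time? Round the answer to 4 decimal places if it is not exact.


FCFS order (as given): [6, 13, 14, 4, 11]
Waiting times:
  Job 1: wait = 0
  Job 2: wait = 6
  Job 3: wait = 19
  Job 4: wait = 33
  Job 5: wait = 37
Sum of waiting times = 95
Average waiting time = 95/5 = 19.0

19.0


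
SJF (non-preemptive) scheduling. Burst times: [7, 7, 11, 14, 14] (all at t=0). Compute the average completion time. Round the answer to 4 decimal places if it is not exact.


SJF order (ascending): [7, 7, 11, 14, 14]
Completion times:
  Job 1: burst=7, C=7
  Job 2: burst=7, C=14
  Job 3: burst=11, C=25
  Job 4: burst=14, C=39
  Job 5: burst=14, C=53
Average completion = 138/5 = 27.6

27.6


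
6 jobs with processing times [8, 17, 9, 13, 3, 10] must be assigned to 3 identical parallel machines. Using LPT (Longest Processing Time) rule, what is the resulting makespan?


Sort jobs in decreasing order (LPT): [17, 13, 10, 9, 8, 3]
Assign each job to the least loaded machine:
  Machine 1: jobs [17, 3], load = 20
  Machine 2: jobs [13, 8], load = 21
  Machine 3: jobs [10, 9], load = 19
Makespan = max load = 21

21


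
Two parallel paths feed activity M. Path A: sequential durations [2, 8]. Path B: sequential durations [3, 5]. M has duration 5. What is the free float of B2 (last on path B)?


ES(B2) = sum of predecessors on chain B = 3
EF(B2) = ES + duration = 3 + 5 = 8
Successor of B2 is M. ES(M) = max(sum(A), sum(B)) = max(10, 8) = 10
Free float = ES(successor) - EF(current) = 10 - 8 = 2

2


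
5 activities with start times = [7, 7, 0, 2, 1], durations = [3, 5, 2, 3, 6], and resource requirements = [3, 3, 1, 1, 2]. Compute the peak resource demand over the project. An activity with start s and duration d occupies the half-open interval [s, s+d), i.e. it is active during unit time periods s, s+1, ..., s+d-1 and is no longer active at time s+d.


Each activity i is active on [start_i, start_i + duration_i).
Compute total resource usage per time slot:
  t=0: active resources = [1], total = 1
  t=1: active resources = [1, 2], total = 3
  t=2: active resources = [1, 2], total = 3
  t=3: active resources = [1, 2], total = 3
  t=4: active resources = [1, 2], total = 3
  t=5: active resources = [2], total = 2
  t=6: active resources = [2], total = 2
  t=7: active resources = [3, 3], total = 6
  t=8: active resources = [3, 3], total = 6
  t=9: active resources = [3, 3], total = 6
  t=10: active resources = [3], total = 3
  t=11: active resources = [3], total = 3
Peak resource demand = 6

6


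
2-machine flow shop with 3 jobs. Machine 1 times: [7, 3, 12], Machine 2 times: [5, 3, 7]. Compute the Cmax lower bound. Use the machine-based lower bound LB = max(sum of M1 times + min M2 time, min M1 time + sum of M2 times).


LB1 = sum(M1 times) + min(M2 times) = 22 + 3 = 25
LB2 = min(M1 times) + sum(M2 times) = 3 + 15 = 18
Lower bound = max(LB1, LB2) = max(25, 18) = 25

25


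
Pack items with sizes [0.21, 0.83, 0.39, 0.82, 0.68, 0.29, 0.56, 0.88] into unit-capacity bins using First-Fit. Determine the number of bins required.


Place items sequentially using First-Fit:
  Item 0.21 -> new Bin 1
  Item 0.83 -> new Bin 2
  Item 0.39 -> Bin 1 (now 0.6)
  Item 0.82 -> new Bin 3
  Item 0.68 -> new Bin 4
  Item 0.29 -> Bin 1 (now 0.89)
  Item 0.56 -> new Bin 5
  Item 0.88 -> new Bin 6
Total bins used = 6

6


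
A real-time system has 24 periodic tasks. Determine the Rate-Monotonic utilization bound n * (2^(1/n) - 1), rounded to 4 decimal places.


Compute 2^(1/24) = 1.0293022366
Subtract 1: 1.0293022366 - 1 = 0.0293022366
Multiply by n: 24 * 0.0293022366 = 0.7032536784
Round to 4 dp: 0.7033

0.7033


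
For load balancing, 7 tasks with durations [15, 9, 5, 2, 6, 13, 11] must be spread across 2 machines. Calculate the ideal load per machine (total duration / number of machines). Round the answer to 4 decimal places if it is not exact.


Total processing time = 15 + 9 + 5 + 2 + 6 + 13 + 11 = 61
Number of machines = 2
Ideal balanced load = 61 / 2 = 30.5

30.5


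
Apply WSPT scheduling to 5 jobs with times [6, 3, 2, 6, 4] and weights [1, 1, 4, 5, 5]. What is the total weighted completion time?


Compute p/w ratios and sort ascending (WSPT): [(2, 4), (4, 5), (6, 5), (3, 1), (6, 1)]
Compute weighted completion times:
  Job (p=2,w=4): C=2, w*C=4*2=8
  Job (p=4,w=5): C=6, w*C=5*6=30
  Job (p=6,w=5): C=12, w*C=5*12=60
  Job (p=3,w=1): C=15, w*C=1*15=15
  Job (p=6,w=1): C=21, w*C=1*21=21
Total weighted completion time = 134

134


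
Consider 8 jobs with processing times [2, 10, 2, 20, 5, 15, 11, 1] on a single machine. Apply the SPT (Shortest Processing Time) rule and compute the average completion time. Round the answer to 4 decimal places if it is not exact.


Sort jobs by processing time (SPT order): [1, 2, 2, 5, 10, 11, 15, 20]
Compute completion times sequentially:
  Job 1: processing = 1, completes at 1
  Job 2: processing = 2, completes at 3
  Job 3: processing = 2, completes at 5
  Job 4: processing = 5, completes at 10
  Job 5: processing = 10, completes at 20
  Job 6: processing = 11, completes at 31
  Job 7: processing = 15, completes at 46
  Job 8: processing = 20, completes at 66
Sum of completion times = 182
Average completion time = 182/8 = 22.75

22.75


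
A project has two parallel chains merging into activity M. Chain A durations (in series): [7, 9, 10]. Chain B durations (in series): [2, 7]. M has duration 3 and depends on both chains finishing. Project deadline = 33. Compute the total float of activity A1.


Forward pass: ES(A1) = sum of predecessors on chain A = 0
EF = ES + duration = 0 + 7 = 7
Backward pass: LF(M) = deadline = 33; LS(M) = 33 - 3 = 30
LF(A1) = LS(M) - sum(successors on chain A) = 30 - 19 = 11
LS = LF - duration = 11 - 7 = 4
Total float = LS - ES = 4 - 0 = 4

4


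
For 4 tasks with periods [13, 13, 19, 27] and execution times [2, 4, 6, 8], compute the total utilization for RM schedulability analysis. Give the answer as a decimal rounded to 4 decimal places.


Compute individual utilizations (exact fractions):
  Task 1: C/T = 2/13 (approx. 0.1538)
  Task 2: C/T = 4/13 (approx. 0.3077)
  Task 3: C/T = 6/19 (approx. 0.3158)
  Task 4: C/T = 8/27 (approx. 0.2963)
Total utilization U = 2/13 + 4/13 + 6/19 + 8/27 = 7160/6669
Rounded to 4 decimal places: U = 1.0736
RM (Liu & Layland) bound for 4 tasks = 0.756828; compare with U = 7160/6669 (approx. 1.073624)
U > 1, so the task set is not schedulable (processor overloaded).

1.0736


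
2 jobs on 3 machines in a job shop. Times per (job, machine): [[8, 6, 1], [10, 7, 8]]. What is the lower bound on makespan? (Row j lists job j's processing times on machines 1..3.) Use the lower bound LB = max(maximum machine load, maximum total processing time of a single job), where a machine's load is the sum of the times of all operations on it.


Machine loads:
  Machine 1: 8 + 10 = 18
  Machine 2: 6 + 7 = 13
  Machine 3: 1 + 8 = 9
Max machine load = 18
Job totals:
  Job 1: 15
  Job 2: 25
Max job total = 25
Lower bound = max(18, 25) = 25

25


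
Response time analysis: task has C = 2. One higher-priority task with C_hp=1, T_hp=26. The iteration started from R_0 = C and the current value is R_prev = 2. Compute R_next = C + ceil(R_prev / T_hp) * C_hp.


R_next = C + ceil(R_prev / T_hp) * C_hp
ceil(2 / 26) = ceil(0.0769) = 1
Interference = 1 * 1 = 1
R_next = 2 + 1 = 3

3


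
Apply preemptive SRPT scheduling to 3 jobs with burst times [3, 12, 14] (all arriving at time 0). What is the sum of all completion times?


Since all jobs arrive at t=0, SRPT equals SPT ordering.
SPT order: [3, 12, 14]
Completion times:
  Job 1: p=3, C=3
  Job 2: p=12, C=15
  Job 3: p=14, C=29
Total completion time = 3 + 15 + 29 = 47

47


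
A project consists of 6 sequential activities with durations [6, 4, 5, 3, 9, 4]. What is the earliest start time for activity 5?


Activity 5 starts after activities 1 through 4 complete.
Predecessor durations: [6, 4, 5, 3]
ES = 6 + 4 + 5 + 3 = 18

18


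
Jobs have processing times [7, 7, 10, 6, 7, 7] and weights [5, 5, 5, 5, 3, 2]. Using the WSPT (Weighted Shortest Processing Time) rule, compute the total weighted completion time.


Compute p/w ratios and sort ascending (WSPT): [(6, 5), (7, 5), (7, 5), (10, 5), (7, 3), (7, 2)]
Compute weighted completion times:
  Job (p=6,w=5): C=6, w*C=5*6=30
  Job (p=7,w=5): C=13, w*C=5*13=65
  Job (p=7,w=5): C=20, w*C=5*20=100
  Job (p=10,w=5): C=30, w*C=5*30=150
  Job (p=7,w=3): C=37, w*C=3*37=111
  Job (p=7,w=2): C=44, w*C=2*44=88
Total weighted completion time = 544

544


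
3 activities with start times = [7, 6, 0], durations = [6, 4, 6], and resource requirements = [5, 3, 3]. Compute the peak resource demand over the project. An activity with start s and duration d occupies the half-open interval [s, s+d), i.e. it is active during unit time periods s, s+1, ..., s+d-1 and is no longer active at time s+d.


Each activity i is active on [start_i, start_i + duration_i).
Compute total resource usage per time slot:
  t=0: active resources = [3], total = 3
  t=1: active resources = [3], total = 3
  t=2: active resources = [3], total = 3
  t=3: active resources = [3], total = 3
  t=4: active resources = [3], total = 3
  t=5: active resources = [3], total = 3
  t=6: active resources = [3], total = 3
  t=7: active resources = [5, 3], total = 8
  t=8: active resources = [5, 3], total = 8
  t=9: active resources = [5, 3], total = 8
  t=10: active resources = [5], total = 5
  t=11: active resources = [5], total = 5
  t=12: active resources = [5], total = 5
Peak resource demand = 8

8


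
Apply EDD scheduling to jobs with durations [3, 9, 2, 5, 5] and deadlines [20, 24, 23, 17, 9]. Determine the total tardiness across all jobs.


Sort by due date (EDD order): [(5, 9), (5, 17), (3, 20), (2, 23), (9, 24)]
Compute completion times and tardiness:
  Job 1: p=5, d=9, C=5, tardiness=max(0,5-9)=0
  Job 2: p=5, d=17, C=10, tardiness=max(0,10-17)=0
  Job 3: p=3, d=20, C=13, tardiness=max(0,13-20)=0
  Job 4: p=2, d=23, C=15, tardiness=max(0,15-23)=0
  Job 5: p=9, d=24, C=24, tardiness=max(0,24-24)=0
Total tardiness = 0

0


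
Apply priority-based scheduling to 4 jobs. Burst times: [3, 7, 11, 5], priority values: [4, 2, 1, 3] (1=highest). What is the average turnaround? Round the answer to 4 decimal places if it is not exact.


Sort by priority (ascending = highest first):
Order: [(1, 11), (2, 7), (3, 5), (4, 3)]
Completion times:
  Priority 1, burst=11, C=11
  Priority 2, burst=7, C=18
  Priority 3, burst=5, C=23
  Priority 4, burst=3, C=26
Average turnaround = 78/4 = 19.5

19.5


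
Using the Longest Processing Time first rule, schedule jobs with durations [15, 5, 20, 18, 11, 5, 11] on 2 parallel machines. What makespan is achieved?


Sort jobs in decreasing order (LPT): [20, 18, 15, 11, 11, 5, 5]
Assign each job to the least loaded machine:
  Machine 1: jobs [20, 11, 11], load = 42
  Machine 2: jobs [18, 15, 5, 5], load = 43
Makespan = max load = 43

43


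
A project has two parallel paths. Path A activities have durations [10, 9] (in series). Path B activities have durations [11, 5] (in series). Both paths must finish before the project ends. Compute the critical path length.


Path A total = 10 + 9 = 19
Path B total = 11 + 5 = 16
Critical path = longest path = max(19, 16) = 19

19


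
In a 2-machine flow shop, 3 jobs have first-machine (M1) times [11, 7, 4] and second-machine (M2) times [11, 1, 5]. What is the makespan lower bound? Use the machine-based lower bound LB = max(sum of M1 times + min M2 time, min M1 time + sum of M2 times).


LB1 = sum(M1 times) + min(M2 times) = 22 + 1 = 23
LB2 = min(M1 times) + sum(M2 times) = 4 + 17 = 21
Lower bound = max(LB1, LB2) = max(23, 21) = 23

23
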